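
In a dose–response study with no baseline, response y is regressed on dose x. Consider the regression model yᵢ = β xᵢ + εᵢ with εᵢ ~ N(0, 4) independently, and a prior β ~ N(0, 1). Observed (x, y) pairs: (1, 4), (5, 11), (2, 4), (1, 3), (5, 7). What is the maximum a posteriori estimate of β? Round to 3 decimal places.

log p(β | y) = −Σ(yᵢ − βxᵢ)²/(2·4) − β²/(2·1) + const.
Setting the derivative to zero: Σxᵢ(yᵢ − βxᵢ)/4 − β/1 = 0, so β = Σxᵢyᵢ / (Σxᵢ² + σ²/τ²).
Σxᵢyᵢ = 1·4 + 5·11 + 2·4 + 1·3 + 5·7 = 105; Σxᵢ² = 56; σ²/τ² = 4.
β̂_MAP = 105 / (56 + 4) = 105/60 ≈ 1.750.

β̂_MAP = 1.750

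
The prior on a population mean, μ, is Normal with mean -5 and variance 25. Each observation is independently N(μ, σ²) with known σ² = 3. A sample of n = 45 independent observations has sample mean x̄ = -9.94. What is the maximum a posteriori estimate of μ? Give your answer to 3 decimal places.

μ̂_MAP = -9.927

n = 45, x̄ = -9.94.
For a Normal prior and Normal likelihood with known variance, the posterior is Normal; its mode equals its mean, the precision-weighted average.
Prior precision 1/σ₀² = 1/25 = 0.04; data precision n/σ² = 45/3 = 15.
μ̂ = (0.04·(-5) + 15·(-9.94)) / (0.04 + 15) = (-149.3)/15.04 = -7465/752 ≈ -9.927.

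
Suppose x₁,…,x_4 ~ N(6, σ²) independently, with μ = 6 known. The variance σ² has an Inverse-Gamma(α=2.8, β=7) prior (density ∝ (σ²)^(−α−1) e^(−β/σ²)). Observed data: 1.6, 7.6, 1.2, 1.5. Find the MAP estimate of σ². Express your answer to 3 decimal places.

σ̂²_MAP = 6.828

Sum of squared deviations about the known mean: SS = (1.6−6)² + (7.6−6)² + (1.2−6)² + (1.5−6)² = 65.21.
The Normal likelihood contributes (σ²)^(−n/2) exp(−SS/(2σ²)), so the posterior is Inverse-Gamma(α + n/2, β + SS/2) = Inverse-Gamma(4.8, 39.605).
The mode of Inverse-Gamma(a, b) is b/(a+1) = 39.605/5.8 ≈ 6.828.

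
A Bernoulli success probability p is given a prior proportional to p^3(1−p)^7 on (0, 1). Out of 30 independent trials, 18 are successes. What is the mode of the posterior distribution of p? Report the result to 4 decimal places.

The prior density ∝ p^3(1−p)^7 is the kernel of Beta(4, 8).
Data: 18 successes in 30 trials. The binomial likelihood contributes p^18(1−p)^12, so the posterior is Beta(4+18, 8+12) = Beta(22, 20).
For Beta(a, b) with a, b > 1 the mode is (a−1)/(a+b−2) = 21/40 ≈ 0.5250.

p̂_MAP = 0.5250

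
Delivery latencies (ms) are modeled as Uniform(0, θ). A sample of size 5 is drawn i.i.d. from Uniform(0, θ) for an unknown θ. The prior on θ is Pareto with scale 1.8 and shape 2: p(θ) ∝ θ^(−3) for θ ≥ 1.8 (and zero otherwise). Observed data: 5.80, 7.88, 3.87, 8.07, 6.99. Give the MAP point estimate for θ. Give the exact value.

The Uniform(0, θ) likelihood is θ^(−n) for θ ≥ max(xᵢ), zero otherwise. Here max(xᵢ) = 8.07.
Posterior ∝ θ^(−3) · θ^(−5) = θ^(−8) on θ ≥ max(1.8, 8.07) = 8.07.
This density is strictly decreasing in θ, so the posterior mode lies at the lower boundary of the support.

θ̂_MAP = 8.07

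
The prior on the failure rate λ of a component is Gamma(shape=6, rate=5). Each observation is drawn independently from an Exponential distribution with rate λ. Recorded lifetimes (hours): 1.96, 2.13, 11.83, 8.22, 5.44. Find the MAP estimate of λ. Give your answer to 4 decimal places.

The Exponential(rate=λ) likelihood is ∝ λ^n e^(−λΣtᵢ). Here n = 5 and Σtᵢ = 1.96 + 2.13 + 11.83 + 8.22 + 5.44 = 29.58.
Posterior ∝ λ^5e^(−5λ) · λ^5e^(−29.58λ) = λ^10e^(−34.58λ), i.e. Gamma(11, 34.58).
Mode = (a−1)/b = 10/34.58 ≈ 0.2892.

λ̂_MAP = 0.2892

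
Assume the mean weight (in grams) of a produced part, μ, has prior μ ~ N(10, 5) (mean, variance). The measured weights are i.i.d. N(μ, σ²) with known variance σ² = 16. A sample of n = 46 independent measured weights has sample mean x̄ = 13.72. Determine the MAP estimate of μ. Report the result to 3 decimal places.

n = 46, x̄ = 13.72.
For a Normal prior and Normal likelihood with known variance, the posterior is Normal; its mode equals its mean, the precision-weighted average.
Prior precision 1/σ₀² = 1/5 = 0.2; data precision n/σ² = 46/16 = 2.875.
μ̂ = (0.2·10 + 2.875·13.72) / (0.2 + 2.875) = 41.445/3.075 = 2763/205 ≈ 13.478.

μ̂_MAP = 13.478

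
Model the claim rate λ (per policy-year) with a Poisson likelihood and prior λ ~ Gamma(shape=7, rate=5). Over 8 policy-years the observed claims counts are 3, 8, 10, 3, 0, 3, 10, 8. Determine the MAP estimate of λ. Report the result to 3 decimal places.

Σxᵢ = 3+8+10+3+0+3+10+8 = 45, with n = 8.
Posterior ∝ λ^6e^(−5λ) · λ^45e^(−8λ) = λ^51e^(−13λ), i.e. Gamma(shape=52, rate=13).
The mode of a Gamma(a, b) with a ≥ 1 (shape–rate) is (a−1)/b = 51/13 ≈ 3.923.

λ̂_MAP = 3.923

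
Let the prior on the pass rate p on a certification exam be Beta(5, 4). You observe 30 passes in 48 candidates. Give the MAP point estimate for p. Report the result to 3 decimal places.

Prior: Beta(5, 4).
Data: 30 successes in 48 trials. The binomial likelihood contributes p^30(1−p)^18, so the posterior is Beta(5+30, 4+18) = Beta(35, 22).
For Beta(a, b) with a, b > 1 the mode is (a−1)/(a+b−2) = 34/55 ≈ 0.618.

p̂_MAP = 0.618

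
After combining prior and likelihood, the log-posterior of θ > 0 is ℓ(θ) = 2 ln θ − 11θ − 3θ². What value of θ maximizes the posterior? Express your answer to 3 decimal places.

ℓ'(θ) = 2/θ − 11 − 6θ. Setting this to zero and multiplying by θ: 6θ² + 11θ − 2 = 0.
θ = (−11 + √(11² + 4·6·2)) / (2·6) = (−11 + √169) / 12 = (−11 + 13)/12 = 1/6.
ℓ''(θ) = −2/θ² − 6 < 0, confirming a maximum.

θ̂_MAP = 0.167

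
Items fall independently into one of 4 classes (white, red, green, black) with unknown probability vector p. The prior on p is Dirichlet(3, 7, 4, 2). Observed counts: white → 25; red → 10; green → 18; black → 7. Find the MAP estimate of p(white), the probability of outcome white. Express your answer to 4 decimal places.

MAP estimate of p(white) = 0.3750

The posterior is Dirichlet(αᵢ + nᵢ) = Dirichlet(28, 17, 22, 9).
For a Dirichlet(a₁,…,a_K) with all aᵢ > 1, the mode has j-th component (aⱼ − 1)/(Σaᵢ − K).
Here Σaᵢ = 76 and K = 4, so p(white) = (28 − 1)/(76 − 4) = 27/72 ≈ 0.3750.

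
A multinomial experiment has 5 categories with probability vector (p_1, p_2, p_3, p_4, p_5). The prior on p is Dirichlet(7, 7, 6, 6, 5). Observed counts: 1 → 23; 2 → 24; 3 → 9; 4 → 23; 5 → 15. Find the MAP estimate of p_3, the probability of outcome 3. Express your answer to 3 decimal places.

MAP estimate: 0.117

The posterior is Dirichlet(αᵢ + nᵢ) = Dirichlet(30, 31, 15, 29, 20).
For a Dirichlet(a₁,…,a_K) with all aᵢ > 1, the mode has j-th component (aⱼ − 1)/(Σaᵢ − K).
Here Σaᵢ = 125 and K = 5, so p_3 = (15 − 1)/(125 − 5) = 14/120 ≈ 0.117.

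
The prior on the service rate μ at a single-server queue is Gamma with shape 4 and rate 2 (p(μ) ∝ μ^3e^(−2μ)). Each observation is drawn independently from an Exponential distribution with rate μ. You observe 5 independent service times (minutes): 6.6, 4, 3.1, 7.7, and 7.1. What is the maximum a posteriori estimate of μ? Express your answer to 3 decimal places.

The Exponential(rate=μ) likelihood is ∝ μ^n e^(−μΣtᵢ). Here n = 5 and Σtᵢ = 6.6 + 4 + 3.1 + 7.7 + 7.1 = 28.5.
Posterior ∝ μ^3e^(−2μ) · μ^5e^(−28.5μ) = μ^8e^(−30.5μ), i.e. Gamma(9, 30.5).
Mode = (a−1)/b = 8/30.5 ≈ 0.262.

μ̂_MAP = 0.262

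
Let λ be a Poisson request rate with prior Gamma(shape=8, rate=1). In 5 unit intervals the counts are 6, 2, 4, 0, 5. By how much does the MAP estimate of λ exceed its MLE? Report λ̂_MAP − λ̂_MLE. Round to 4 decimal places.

MAP − MLE = 0.6000

Σxᵢ = 17. Posterior is Gamma(25, 6); MAP = (25−1)/6 = 24/6 ≈ 4.00000.
MLE = x̄ = 17/5 ≈ 3.40000.
Difference = 24/6 − 17/5 = 3/5 ≈ 0.6000.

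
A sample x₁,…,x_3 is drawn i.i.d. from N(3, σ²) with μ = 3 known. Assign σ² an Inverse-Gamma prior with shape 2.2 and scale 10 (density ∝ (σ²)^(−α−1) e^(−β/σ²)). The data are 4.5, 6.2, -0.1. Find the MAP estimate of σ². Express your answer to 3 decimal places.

Sum of squared deviations about the known mean: SS = (4.5−3)² + (6.2−3)² + (-0.1−3)² = 22.1.
The Normal likelihood contributes (σ²)^(−n/2) exp(−SS/(2σ²)), so the posterior is Inverse-Gamma(α + n/2, β + SS/2) = Inverse-Gamma(3.7, 21.05).
The mode of Inverse-Gamma(a, b) is b/(a+1) = 21.05/4.7 ≈ 4.479.

σ̂²_MAP = 4.479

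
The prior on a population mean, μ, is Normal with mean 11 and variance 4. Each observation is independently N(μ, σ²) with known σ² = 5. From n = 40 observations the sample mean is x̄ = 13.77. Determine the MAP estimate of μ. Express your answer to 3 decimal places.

μ̂_MAP = 13.686

n = 40, x̄ = 13.77.
For a Normal prior and Normal likelihood with known variance, the posterior is Normal; its mode equals its mean, the precision-weighted average.
Prior precision 1/σ₀² = 1/4 = 0.25; data precision n/σ² = 40/5 = 8.
μ̂ = (0.25·11 + 8·13.77) / (0.25 + 8) = 112.91/8.25 = 11291/825 ≈ 13.686.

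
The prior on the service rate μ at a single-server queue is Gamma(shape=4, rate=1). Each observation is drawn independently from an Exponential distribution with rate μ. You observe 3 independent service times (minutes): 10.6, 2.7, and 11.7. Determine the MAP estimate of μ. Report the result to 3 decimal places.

The Exponential(rate=μ) likelihood is ∝ μ^n e^(−μΣtᵢ). Here n = 3 and Σtᵢ = 10.6 + 2.7 + 11.7 = 25.
Posterior ∝ μ^3e^(−1μ) · μ^3e^(−25μ) = μ^6e^(−26μ), i.e. Gamma(7, 26).
Mode = (a−1)/b = 6/26 ≈ 0.231.

μ̂_MAP = 0.231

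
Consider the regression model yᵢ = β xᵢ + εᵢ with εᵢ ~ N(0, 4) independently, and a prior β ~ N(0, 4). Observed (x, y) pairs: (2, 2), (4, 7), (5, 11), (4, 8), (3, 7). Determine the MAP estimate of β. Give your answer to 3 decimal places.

β̂_MAP = 1.972

log p(β | y) = −Σ(yᵢ − βxᵢ)²/(2·4) − β²/(2·4) + const.
Setting the derivative to zero: Σxᵢ(yᵢ − βxᵢ)/4 − β/4 = 0, so β = Σxᵢyᵢ / (Σxᵢ² + σ²/τ²).
Σxᵢyᵢ = 2·2 + 4·7 + 5·11 + 4·8 + 3·7 = 140; Σxᵢ² = 70; σ²/τ² = 1.
β̂_MAP = 140 / (70 + 1) = 140/71 ≈ 1.972.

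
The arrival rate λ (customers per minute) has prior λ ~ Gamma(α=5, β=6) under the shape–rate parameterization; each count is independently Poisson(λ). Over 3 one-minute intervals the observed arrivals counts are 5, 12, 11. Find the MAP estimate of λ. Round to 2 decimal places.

Σxᵢ = 5+12+11 = 28, with n = 3.
Posterior ∝ λ^4e^(−6λ) · λ^28e^(−3λ) = λ^32e^(−9λ), i.e. Gamma(shape=33, rate=9).
The mode of a Gamma(a, b) with a ≥ 1 (shape–rate) is (a−1)/b = 32/9 ≈ 3.56.

λ̂_MAP = 3.56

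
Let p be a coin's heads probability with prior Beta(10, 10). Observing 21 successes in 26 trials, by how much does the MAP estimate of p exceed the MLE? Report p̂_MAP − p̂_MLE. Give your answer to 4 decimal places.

MAP − MLE = -0.1259

Posterior is Beta(31, 15); MAP = (31−1)/(46−2) = 30/44 ≈ 0.68182.
MLE ignores the prior: p̂_MLE = k/n = 21/26 ≈ 0.80769.
Difference = 30/44 − 21/26 = -18/143 ≈ -0.1259.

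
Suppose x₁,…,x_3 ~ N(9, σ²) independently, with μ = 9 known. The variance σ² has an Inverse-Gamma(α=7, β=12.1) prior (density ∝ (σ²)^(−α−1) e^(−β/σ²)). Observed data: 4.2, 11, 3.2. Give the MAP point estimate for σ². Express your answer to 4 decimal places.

σ̂²_MAP = 4.4674

Sum of squared deviations about the known mean: SS = (4.2−9)² + (11−9)² + (3.2−9)² = 60.68.
The Normal likelihood contributes (σ²)^(−n/2) exp(−SS/(2σ²)), so the posterior is Inverse-Gamma(α + n/2, β + SS/2) = Inverse-Gamma(8.5, 42.44).
The mode of Inverse-Gamma(a, b) is b/(a+1) = 42.44/9.5 ≈ 4.4674.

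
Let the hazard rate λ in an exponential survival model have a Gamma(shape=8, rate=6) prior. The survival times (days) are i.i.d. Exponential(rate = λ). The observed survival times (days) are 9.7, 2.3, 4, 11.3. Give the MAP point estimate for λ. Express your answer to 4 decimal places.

The Exponential(rate=λ) likelihood is ∝ λ^n e^(−λΣtᵢ). Here n = 4 and Σtᵢ = 9.7 + 2.3 + 4 + 11.3 = 27.3.
Posterior ∝ λ^7e^(−6λ) · λ^4e^(−27.3λ) = λ^11e^(−33.3λ), i.e. Gamma(12, 33.3).
Mode = (a−1)/b = 11/33.3 ≈ 0.3303.

λ̂_MAP = 0.3303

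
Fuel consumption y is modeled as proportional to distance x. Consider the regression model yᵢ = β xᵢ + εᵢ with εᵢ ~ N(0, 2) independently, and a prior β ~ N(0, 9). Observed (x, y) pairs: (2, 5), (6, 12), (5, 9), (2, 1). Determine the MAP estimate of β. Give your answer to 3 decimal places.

β̂_MAP = 1.864

log p(β | y) = −Σ(yᵢ − βxᵢ)²/(2·2) − β²/(2·9) + const.
Setting the derivative to zero: Σxᵢ(yᵢ − βxᵢ)/2 − β/9 = 0, so β = Σxᵢyᵢ / (Σxᵢ² + σ²/τ²).
Σxᵢyᵢ = 2·5 + 6·12 + 5·9 + 2·1 = 129; Σxᵢ² = 69; σ²/τ² = 2/9.
β̂_MAP = 129 / (69 + 2/9) = 129/(623/9) = 1161/623 ≈ 1.864.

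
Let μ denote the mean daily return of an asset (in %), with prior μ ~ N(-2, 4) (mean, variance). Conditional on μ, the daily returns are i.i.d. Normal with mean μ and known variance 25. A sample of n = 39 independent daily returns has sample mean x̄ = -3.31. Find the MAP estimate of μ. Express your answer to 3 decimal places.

μ̂_MAP = -3.129

n = 39, x̄ = -3.31.
For a Normal prior and Normal likelihood with known variance, the posterior is Normal; its mode equals its mean, the precision-weighted average.
Prior precision 1/σ₀² = 1/4 = 0.25; data precision n/σ² = 39/25 = 1.56.
μ̂ = (0.25·(-2) + 1.56·(-3.31)) / (0.25 + 1.56) = (-5.6636)/1.81 = -14159/4525 ≈ -3.129.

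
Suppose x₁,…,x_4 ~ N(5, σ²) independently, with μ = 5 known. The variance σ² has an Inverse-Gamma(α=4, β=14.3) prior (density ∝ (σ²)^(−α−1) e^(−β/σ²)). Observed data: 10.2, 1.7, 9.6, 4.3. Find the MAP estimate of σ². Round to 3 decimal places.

Sum of squared deviations about the known mean: SS = (10.2−5)² + (1.7−5)² + (9.6−5)² + (4.3−5)² = 59.58.
The Normal likelihood contributes (σ²)^(−n/2) exp(−SS/(2σ²)), so the posterior is Inverse-Gamma(α + n/2, β + SS/2) = Inverse-Gamma(6, 44.09).
The mode of Inverse-Gamma(a, b) is b/(a+1) = 44.09/7 ≈ 6.299.

σ̂²_MAP = 6.299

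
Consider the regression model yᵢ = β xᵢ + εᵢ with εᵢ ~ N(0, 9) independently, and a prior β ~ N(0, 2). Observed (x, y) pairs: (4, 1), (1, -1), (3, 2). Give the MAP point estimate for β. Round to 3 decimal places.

log p(β | y) = −Σ(yᵢ − βxᵢ)²/(2·9) − β²/(2·2) + const.
Setting the derivative to zero: Σxᵢ(yᵢ − βxᵢ)/9 − β/2 = 0, so β = Σxᵢyᵢ / (Σxᵢ² + σ²/τ²).
Σxᵢyᵢ = 4·1 + 1·(-1) + 3·2 = 9; Σxᵢ² = 26; σ²/τ² = 4.5.
β̂_MAP = 9 / (26 + 4.5) = 9/30.5 ≈ 0.295.

β̂_MAP = 0.295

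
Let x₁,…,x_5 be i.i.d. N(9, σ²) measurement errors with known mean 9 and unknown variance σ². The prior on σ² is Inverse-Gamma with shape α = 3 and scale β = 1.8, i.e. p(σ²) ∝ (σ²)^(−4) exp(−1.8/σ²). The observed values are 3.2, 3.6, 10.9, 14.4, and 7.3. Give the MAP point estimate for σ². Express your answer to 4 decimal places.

σ̂²_MAP = 7.8508

Sum of squared deviations about the known mean: SS = (3.2−9)² + (3.6−9)² + (10.9−9)² + (14.4−9)² + (7.3−9)² = 98.46.
The Normal likelihood contributes (σ²)^(−n/2) exp(−SS/(2σ²)), so the posterior is Inverse-Gamma(α + n/2, β + SS/2) = Inverse-Gamma(5.5, 51.03).
The mode of Inverse-Gamma(a, b) is b/(a+1) = 51.03/6.5 ≈ 7.8508.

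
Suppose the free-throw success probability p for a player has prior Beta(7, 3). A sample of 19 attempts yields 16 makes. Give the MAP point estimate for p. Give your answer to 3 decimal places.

p̂_MAP = 0.815

Prior: Beta(7, 3).
Data: 16 successes in 19 trials. The binomial likelihood contributes p^16(1−p)^3, so the posterior is Beta(7+16, 3+3) = Beta(23, 6).
For Beta(a, b) with a, b > 1 the mode is (a−1)/(a+b−2) = 22/27 ≈ 0.815.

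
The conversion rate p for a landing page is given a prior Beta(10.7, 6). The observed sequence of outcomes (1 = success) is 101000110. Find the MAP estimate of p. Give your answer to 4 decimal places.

Prior: Beta(10.7, 6).
Data: 4 successes in 9 trials (from the sequence). The binomial likelihood contributes p^4(1−p)^5, so the posterior is Beta(10.7+4, 6+5) = Beta(14.7, 11).
For Beta(a, b) with a, b > 1 the mode is (a−1)/(a+b−2) = 13.7/23.7 ≈ 0.5781.

p̂_MAP = 0.5781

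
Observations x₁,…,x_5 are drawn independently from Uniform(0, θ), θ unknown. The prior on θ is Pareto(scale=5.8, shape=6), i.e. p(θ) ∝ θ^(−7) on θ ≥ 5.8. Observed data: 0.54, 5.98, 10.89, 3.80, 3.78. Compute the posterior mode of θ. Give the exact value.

The Uniform(0, θ) likelihood is θ^(−n) for θ ≥ max(xᵢ), zero otherwise. Here max(xᵢ) = 10.89.
Posterior ∝ θ^(−7) · θ^(−5) = θ^(−12) on θ ≥ max(5.8, 10.89) = 10.89.
This density is strictly decreasing in θ, so the posterior mode lies at the lower boundary of the support.

θ̂_MAP = 10.89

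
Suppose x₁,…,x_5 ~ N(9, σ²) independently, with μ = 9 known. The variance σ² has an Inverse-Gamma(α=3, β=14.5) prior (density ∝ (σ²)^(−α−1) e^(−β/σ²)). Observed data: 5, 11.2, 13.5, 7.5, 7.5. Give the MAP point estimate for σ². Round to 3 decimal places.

σ̂²_MAP = 5.738

Sum of squared deviations about the known mean: SS = (5−9)² + (11.2−9)² + (13.5−9)² + (7.5−9)² + (7.5−9)² = 45.59.
The Normal likelihood contributes (σ²)^(−n/2) exp(−SS/(2σ²)), so the posterior is Inverse-Gamma(α + n/2, β + SS/2) = Inverse-Gamma(5.5, 37.295).
The mode of Inverse-Gamma(a, b) is b/(a+1) = 37.295/6.5 ≈ 5.738.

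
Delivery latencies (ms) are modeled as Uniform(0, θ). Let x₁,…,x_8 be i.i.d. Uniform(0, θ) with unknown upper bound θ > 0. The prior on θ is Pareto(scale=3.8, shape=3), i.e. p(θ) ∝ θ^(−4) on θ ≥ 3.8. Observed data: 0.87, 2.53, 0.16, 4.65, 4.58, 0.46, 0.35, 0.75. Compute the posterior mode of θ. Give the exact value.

θ̂_MAP = 4.65

The Uniform(0, θ) likelihood is θ^(−n) for θ ≥ max(xᵢ), zero otherwise. Here max(xᵢ) = 4.65.
Posterior ∝ θ^(−4) · θ^(−8) = θ^(−12) on θ ≥ max(3.8, 4.65) = 4.65.
This density is strictly decreasing in θ, so the posterior mode lies at the lower boundary of the support.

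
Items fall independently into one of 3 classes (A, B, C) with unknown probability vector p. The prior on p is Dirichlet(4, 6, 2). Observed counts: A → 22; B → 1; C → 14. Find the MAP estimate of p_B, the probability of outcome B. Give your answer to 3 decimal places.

The posterior is Dirichlet(αᵢ + nᵢ) = Dirichlet(26, 7, 16).
For a Dirichlet(a₁,…,a_K) with all aᵢ > 1, the mode has j-th component (aⱼ − 1)/(Σaᵢ − K).
Here Σaᵢ = 49 and K = 3, so p_B = (7 − 1)/(49 − 3) = 6/46 ≈ 0.130.

MAP estimate of p_B = 0.130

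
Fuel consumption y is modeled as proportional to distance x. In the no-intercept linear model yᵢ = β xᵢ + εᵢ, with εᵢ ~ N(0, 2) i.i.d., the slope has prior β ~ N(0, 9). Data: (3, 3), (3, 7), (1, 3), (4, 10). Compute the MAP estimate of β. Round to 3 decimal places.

β̂_MAP = 2.073

log p(β | y) = −Σ(yᵢ − βxᵢ)²/(2·2) − β²/(2·9) + const.
Setting the derivative to zero: Σxᵢ(yᵢ − βxᵢ)/2 − β/9 = 0, so β = Σxᵢyᵢ / (Σxᵢ² + σ²/τ²).
Σxᵢyᵢ = 3·3 + 3·7 + 1·3 + 4·10 = 73; Σxᵢ² = 35; σ²/τ² = 2/9.
β̂_MAP = 73 / (35 + 2/9) = 73/(317/9) = 657/317 ≈ 2.073.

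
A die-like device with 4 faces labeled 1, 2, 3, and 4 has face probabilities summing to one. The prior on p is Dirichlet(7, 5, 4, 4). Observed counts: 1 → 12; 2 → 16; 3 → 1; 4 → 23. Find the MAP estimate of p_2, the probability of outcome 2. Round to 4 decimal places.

MAP estimate: 0.2941

The posterior is Dirichlet(αᵢ + nᵢ) = Dirichlet(19, 21, 5, 27).
For a Dirichlet(a₁,…,a_K) with all aᵢ > 1, the mode has j-th component (aⱼ − 1)/(Σaᵢ − K).
Here Σaᵢ = 72 and K = 4, so p_2 = (21 − 1)/(72 − 4) = 20/68 ≈ 0.2941.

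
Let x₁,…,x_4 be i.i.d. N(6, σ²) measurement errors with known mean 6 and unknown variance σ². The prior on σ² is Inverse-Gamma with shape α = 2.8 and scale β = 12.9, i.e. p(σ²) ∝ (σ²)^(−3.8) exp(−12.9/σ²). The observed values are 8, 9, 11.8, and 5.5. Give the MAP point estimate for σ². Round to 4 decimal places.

Sum of squared deviations about the known mean: SS = (8−6)² + (9−6)² + (11.8−6)² + (5.5−6)² = 46.89.
The Normal likelihood contributes (σ²)^(−n/2) exp(−SS/(2σ²)), so the posterior is Inverse-Gamma(α + n/2, β + SS/2) = Inverse-Gamma(4.8, 36.345).
The mode of Inverse-Gamma(a, b) is b/(a+1) = 36.345/5.8 ≈ 6.2664.

σ̂²_MAP = 6.2664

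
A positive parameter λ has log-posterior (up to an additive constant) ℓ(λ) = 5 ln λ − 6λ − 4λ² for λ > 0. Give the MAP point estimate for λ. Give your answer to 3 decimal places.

ℓ'(λ) = 5/λ − 6 − 8λ. Setting this to zero and multiplying by λ: 8λ² + 6λ − 5 = 0.
λ = (−6 + √(6² + 4·8·5)) / (2·8) = (−6 + √196) / 16 = (−6 + 14)/16 = 1/2.
ℓ''(λ) = −5/λ² − 8 < 0, confirming a maximum.

λ̂_MAP = 0.500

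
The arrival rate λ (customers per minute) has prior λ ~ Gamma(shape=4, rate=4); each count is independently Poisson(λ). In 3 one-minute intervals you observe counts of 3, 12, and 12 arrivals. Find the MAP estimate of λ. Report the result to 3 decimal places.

Σxᵢ = 3+12+12 = 27, with n = 3.
Posterior ∝ λ^3e^(−4λ) · λ^27e^(−3λ) = λ^30e^(−7λ), i.e. Gamma(shape=31, rate=7).
The mode of a Gamma(a, b) with a ≥ 1 (shape–rate) is (a−1)/b = 30/7 ≈ 4.286.

λ̂_MAP = 4.286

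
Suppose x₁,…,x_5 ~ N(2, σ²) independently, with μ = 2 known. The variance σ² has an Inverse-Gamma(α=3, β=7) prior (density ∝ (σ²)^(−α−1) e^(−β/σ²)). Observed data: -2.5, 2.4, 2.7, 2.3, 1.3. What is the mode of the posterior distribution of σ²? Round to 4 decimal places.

Sum of squared deviations about the known mean: SS = (-2.5−2)² + (2.4−2)² + (2.7−2)² + (2.3−2)² + (1.3−2)² = 21.48.
The Normal likelihood contributes (σ²)^(−n/2) exp(−SS/(2σ²)), so the posterior is Inverse-Gamma(α + n/2, β + SS/2) = Inverse-Gamma(5.5, 17.74).
The mode of Inverse-Gamma(a, b) is b/(a+1) = 17.74/6.5 ≈ 2.7292.

σ̂²_MAP = 2.7292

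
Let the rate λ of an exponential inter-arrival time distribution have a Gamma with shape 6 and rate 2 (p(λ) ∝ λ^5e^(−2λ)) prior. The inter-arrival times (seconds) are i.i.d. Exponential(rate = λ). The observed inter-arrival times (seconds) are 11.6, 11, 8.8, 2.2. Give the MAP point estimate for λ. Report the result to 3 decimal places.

The Exponential(rate=λ) likelihood is ∝ λ^n e^(−λΣtᵢ). Here n = 4 and Σtᵢ = 11.6 + 11 + 8.8 + 2.2 = 33.6.
Posterior ∝ λ^5e^(−2λ) · λ^4e^(−33.6λ) = λ^9e^(−35.6λ), i.e. Gamma(10, 35.6).
Mode = (a−1)/b = 9/35.6 ≈ 0.253.

λ̂_MAP = 0.253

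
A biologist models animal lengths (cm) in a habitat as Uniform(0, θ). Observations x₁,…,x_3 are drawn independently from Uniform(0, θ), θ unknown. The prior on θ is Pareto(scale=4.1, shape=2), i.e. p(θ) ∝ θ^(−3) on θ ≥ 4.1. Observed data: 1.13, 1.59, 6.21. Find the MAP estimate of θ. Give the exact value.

The Uniform(0, θ) likelihood is θ^(−n) for θ ≥ max(xᵢ), zero otherwise. Here max(xᵢ) = 6.21.
Posterior ∝ θ^(−3) · θ^(−3) = θ^(−6) on θ ≥ max(4.1, 6.21) = 6.21.
This density is strictly decreasing in θ, so the posterior mode lies at the lower boundary of the support.

θ̂_MAP = 6.21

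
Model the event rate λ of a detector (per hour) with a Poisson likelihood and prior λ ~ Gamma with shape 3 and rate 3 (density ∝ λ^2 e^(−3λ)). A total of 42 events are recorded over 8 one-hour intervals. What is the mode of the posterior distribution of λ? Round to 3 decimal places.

Σxᵢ = 42, n = 8.
Posterior ∝ λ^2e^(−3λ) · λ^42e^(−8λ) = λ^44e^(−11λ), i.e. Gamma(shape=45, rate=11).
The mode of a Gamma(a, b) with a ≥ 1 (shape–rate) is (a−1)/b = 44/11 ≈ 4.000.

λ̂_MAP = 4.000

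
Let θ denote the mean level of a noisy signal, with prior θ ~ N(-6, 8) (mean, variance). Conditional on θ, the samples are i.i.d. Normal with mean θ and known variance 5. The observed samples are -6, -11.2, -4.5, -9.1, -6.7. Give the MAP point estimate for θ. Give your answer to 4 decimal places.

θ̂_MAP = -7.3333

n = 5; x̄ = ((-6) + (-11.2) + (-4.5) + (-9.1) + (-6.7))/5 = -37.5/5 = -7.5.
For a Normal prior and Normal likelihood with known variance, the posterior is Normal; its mode equals its mean, the precision-weighted average.
Prior precision 1/σ₀² = 1/8 = 0.125; data precision n/σ² = 5/5 = 1.
θ̂ = (0.125·(-6) + 1·(-7.5)) / (0.125 + 1) = (-8.25)/1.125 = -22/3 ≈ -7.3333.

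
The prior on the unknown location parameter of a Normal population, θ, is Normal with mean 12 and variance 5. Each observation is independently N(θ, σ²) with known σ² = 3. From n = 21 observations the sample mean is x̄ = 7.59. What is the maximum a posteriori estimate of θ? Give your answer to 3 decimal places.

n = 21, x̄ = 7.59.
For a Normal prior and Normal likelihood with known variance, the posterior is Normal; its mode equals its mean, the precision-weighted average.
Prior precision 1/σ₀² = 1/5 = 0.2; data precision n/σ² = 21/3 = 7.
θ̂ = (0.2·12 + 7·7.59) / (0.2 + 7) = 55.53/7.2 = 7.7125 ≈ 7.713.

θ̂_MAP = 7.713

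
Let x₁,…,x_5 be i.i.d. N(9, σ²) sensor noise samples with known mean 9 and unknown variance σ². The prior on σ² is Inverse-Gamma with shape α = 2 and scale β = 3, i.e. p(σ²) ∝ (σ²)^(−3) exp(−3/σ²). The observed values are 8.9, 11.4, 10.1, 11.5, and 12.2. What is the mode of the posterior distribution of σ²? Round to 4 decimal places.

Sum of squared deviations about the known mean: SS = (8.9−9)² + (11.4−9)² + (10.1−9)² + (11.5−9)² + (12.2−9)² = 23.47.
The Normal likelihood contributes (σ²)^(−n/2) exp(−SS/(2σ²)), so the posterior is Inverse-Gamma(α + n/2, β + SS/2) = Inverse-Gamma(4.5, 14.735).
The mode of Inverse-Gamma(a, b) is b/(a+1) = 14.735/5.5 ≈ 2.6791.

σ̂²_MAP = 2.6791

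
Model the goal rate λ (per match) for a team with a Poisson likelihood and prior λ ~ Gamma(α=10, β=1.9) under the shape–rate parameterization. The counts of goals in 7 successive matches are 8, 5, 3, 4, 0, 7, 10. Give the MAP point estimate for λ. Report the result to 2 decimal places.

λ̂_MAP = 5.17

Σxᵢ = 8+5+3+4+0+7+10 = 37, with n = 7.
Posterior ∝ λ^9e^(−1.9λ) · λ^37e^(−7λ) = λ^46e^(−8.9λ), i.e. Gamma(shape=47, rate=8.9).
The mode of a Gamma(a, b) with a ≥ 1 (shape–rate) is (a−1)/b = 46/8.9 ≈ 5.17.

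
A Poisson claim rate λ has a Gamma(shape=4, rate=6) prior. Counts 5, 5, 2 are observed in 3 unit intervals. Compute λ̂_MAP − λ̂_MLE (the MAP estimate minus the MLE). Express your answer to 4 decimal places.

Σxᵢ = 12. Posterior is Gamma(16, 9); MAP = (16−1)/9 = 15/9 ≈ 1.66667.
MLE = x̄ = 12/3 ≈ 4.00000.
Difference = 15/9 − 12/3 = -7/3 ≈ -2.3333.

MAP − MLE = -2.3333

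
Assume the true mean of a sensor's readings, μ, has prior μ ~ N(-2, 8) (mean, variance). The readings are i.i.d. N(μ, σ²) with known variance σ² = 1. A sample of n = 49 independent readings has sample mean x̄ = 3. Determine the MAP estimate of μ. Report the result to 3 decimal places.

n = 49, x̄ = 3.
For a Normal prior and Normal likelihood with known variance, the posterior is Normal; its mode equals its mean, the precision-weighted average.
Prior precision 1/σ₀² = 1/8 = 0.125; data precision n/σ² = 49/1 = 49.
μ̂ = (0.125·(-2) + 49·3) / (0.125 + 49) = 146.75/49.125 = 1174/393 ≈ 2.987.

μ̂_MAP = 2.987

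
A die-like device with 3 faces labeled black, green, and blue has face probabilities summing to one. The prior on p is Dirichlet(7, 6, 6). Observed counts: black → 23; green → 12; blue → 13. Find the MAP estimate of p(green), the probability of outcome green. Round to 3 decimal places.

The posterior is Dirichlet(αᵢ + nᵢ) = Dirichlet(30, 18, 19).
For a Dirichlet(a₁,…,a_K) with all aᵢ > 1, the mode has j-th component (aⱼ − 1)/(Σaᵢ − K).
Here Σaᵢ = 67 and K = 3, so p(green) = (18 − 1)/(67 − 3) = 17/64 ≈ 0.266.

MAP estimate of p(green) = 0.266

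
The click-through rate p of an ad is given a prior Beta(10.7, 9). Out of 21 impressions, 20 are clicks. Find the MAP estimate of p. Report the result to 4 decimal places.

p̂_MAP = 0.7674

Prior: Beta(10.7, 9).
Data: 20 successes in 21 trials. The binomial likelihood contributes p^20(1−p)^1, so the posterior is Beta(10.7+20, 9+1) = Beta(30.7, 10).
For Beta(a, b) with a, b > 1 the mode is (a−1)/(a+b−2) = 29.7/38.7 ≈ 0.7674.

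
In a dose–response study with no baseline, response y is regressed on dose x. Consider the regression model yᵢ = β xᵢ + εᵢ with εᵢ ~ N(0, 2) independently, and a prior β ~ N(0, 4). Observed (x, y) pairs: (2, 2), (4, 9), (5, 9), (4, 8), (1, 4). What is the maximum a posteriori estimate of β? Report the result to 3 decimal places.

log p(β | y) = −Σ(yᵢ − βxᵢ)²/(2·2) − β²/(2·4) + const.
Setting the derivative to zero: Σxᵢ(yᵢ − βxᵢ)/2 − β/4 = 0, so β = Σxᵢyᵢ / (Σxᵢ² + σ²/τ²).
Σxᵢyᵢ = 2·2 + 4·9 + 5·9 + 4·8 + 1·4 = 121; Σxᵢ² = 62; σ²/τ² = 0.5.
β̂_MAP = 121 / (62 + 0.5) = 121/62.5 ≈ 1.936.

β̂_MAP = 1.936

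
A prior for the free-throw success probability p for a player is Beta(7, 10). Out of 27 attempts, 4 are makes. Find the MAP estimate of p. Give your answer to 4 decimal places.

p̂_MAP = 0.2381

Prior: Beta(7, 10).
Data: 4 successes in 27 trials. The binomial likelihood contributes p^4(1−p)^23, so the posterior is Beta(7+4, 10+23) = Beta(11, 33).
For Beta(a, b) with a, b > 1 the mode is (a−1)/(a+b−2) = 10/42 ≈ 0.2381.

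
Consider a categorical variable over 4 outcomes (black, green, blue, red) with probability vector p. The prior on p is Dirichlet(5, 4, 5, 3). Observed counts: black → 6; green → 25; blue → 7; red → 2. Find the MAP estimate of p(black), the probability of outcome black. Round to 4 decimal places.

MAP estimate of p(black) = 0.1887

The posterior is Dirichlet(αᵢ + nᵢ) = Dirichlet(11, 29, 12, 5).
For a Dirichlet(a₁,…,a_K) with all aᵢ > 1, the mode has j-th component (aⱼ − 1)/(Σaᵢ − K).
Here Σaᵢ = 57 and K = 4, so p(black) = (11 − 1)/(57 − 4) = 10/53 ≈ 0.1887.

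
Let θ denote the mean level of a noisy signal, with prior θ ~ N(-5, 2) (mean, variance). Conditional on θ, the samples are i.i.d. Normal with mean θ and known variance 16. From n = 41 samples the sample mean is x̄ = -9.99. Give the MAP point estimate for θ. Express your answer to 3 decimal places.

n = 41, x̄ = -9.99.
For a Normal prior and Normal likelihood with known variance, the posterior is Normal; its mode equals its mean, the precision-weighted average.
Prior precision 1/σ₀² = 1/2 = 0.5; data precision n/σ² = 41/16 = 2.5625.
θ̂ = (0.5·(-5) + 2.5625·(-9.99)) / (0.5 + 2.5625) = (-28.099375)/3.0625 = -44959/4900 ≈ -9.175.

θ̂_MAP = -9.175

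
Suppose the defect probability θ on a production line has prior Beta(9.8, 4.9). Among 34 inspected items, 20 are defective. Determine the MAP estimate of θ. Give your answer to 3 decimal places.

θ̂_MAP = 0.617

Prior: Beta(9.8, 4.9).
Data: 20 successes in 34 trials. The binomial likelihood contributes θ^20(1−θ)^14, so the posterior is Beta(9.8+20, 4.9+14) = Beta(29.8, 18.9).
For Beta(a, b) with a, b > 1 the mode is (a−1)/(a+b−2) = 28.8/46.7 ≈ 0.617.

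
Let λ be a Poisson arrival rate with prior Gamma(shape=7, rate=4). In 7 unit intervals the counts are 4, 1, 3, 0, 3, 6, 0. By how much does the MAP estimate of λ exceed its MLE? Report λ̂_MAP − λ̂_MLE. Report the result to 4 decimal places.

Σxᵢ = 17. Posterior is Gamma(24, 11); MAP = (24−1)/11 = 23/11 ≈ 2.09091.
MLE = x̄ = 17/7 ≈ 2.42857.
Difference = 23/11 − 17/7 = -26/77 ≈ -0.3377.

MAP − MLE = -0.3377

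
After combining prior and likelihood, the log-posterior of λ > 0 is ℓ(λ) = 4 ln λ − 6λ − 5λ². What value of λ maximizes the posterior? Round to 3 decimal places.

ℓ'(λ) = 4/λ − 6 − 10λ. Setting this to zero and multiplying by λ: 10λ² + 6λ − 4 = 0.
λ = (−6 + √(6² + 4·10·4)) / (2·10) = (−6 + √196) / 20 = (−6 + 14)/20 = 2/5.
ℓ''(λ) = −4/λ² − 10 < 0, confirming a maximum.

λ̂_MAP = 0.400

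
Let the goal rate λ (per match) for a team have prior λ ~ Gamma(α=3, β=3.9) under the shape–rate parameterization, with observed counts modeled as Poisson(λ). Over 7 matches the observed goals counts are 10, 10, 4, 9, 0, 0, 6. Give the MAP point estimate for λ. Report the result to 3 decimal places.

λ̂_MAP = 3.761

Σxᵢ = 10+10+4+9+0+0+6 = 39, with n = 7.
Posterior ∝ λ^2e^(−3.9λ) · λ^39e^(−7λ) = λ^41e^(−10.9λ), i.e. Gamma(shape=42, rate=10.9).
The mode of a Gamma(a, b) with a ≥ 1 (shape–rate) is (a−1)/b = 41/10.9 ≈ 3.761.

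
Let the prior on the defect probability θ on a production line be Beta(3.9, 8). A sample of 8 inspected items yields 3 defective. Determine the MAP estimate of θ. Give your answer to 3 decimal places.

θ̂_MAP = 0.330

Prior: Beta(3.9, 8).
Data: 3 successes in 8 trials. The binomial likelihood contributes θ^3(1−θ)^5, so the posterior is Beta(3.9+3, 8+5) = Beta(6.9, 13).
For Beta(a, b) with a, b > 1 the mode is (a−1)/(a+b−2) = 5.9/17.9 ≈ 0.330.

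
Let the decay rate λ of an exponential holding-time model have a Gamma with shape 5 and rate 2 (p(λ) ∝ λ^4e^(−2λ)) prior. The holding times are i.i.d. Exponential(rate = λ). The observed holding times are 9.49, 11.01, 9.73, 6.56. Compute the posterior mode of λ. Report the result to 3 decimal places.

λ̂_MAP = 0.206

The Exponential(rate=λ) likelihood is ∝ λ^n e^(−λΣtᵢ). Here n = 4 and Σtᵢ = 9.49 + 11.01 + 9.73 + 6.56 = 36.79.
Posterior ∝ λ^4e^(−2λ) · λ^4e^(−36.79λ) = λ^8e^(−38.79λ), i.e. Gamma(9, 38.79).
Mode = (a−1)/b = 8/38.79 ≈ 0.206.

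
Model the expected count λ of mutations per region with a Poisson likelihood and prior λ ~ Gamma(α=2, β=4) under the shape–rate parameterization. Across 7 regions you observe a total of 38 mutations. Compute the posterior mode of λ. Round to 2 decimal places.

Σxᵢ = 38, n = 7.
Posterior ∝ λe^(−4λ) · λ^38e^(−7λ) = λ^39e^(−11λ), i.e. Gamma(shape=40, rate=11).
The mode of a Gamma(a, b) with a ≥ 1 (shape–rate) is (a−1)/b = 39/11 ≈ 3.55.

λ̂_MAP = 3.55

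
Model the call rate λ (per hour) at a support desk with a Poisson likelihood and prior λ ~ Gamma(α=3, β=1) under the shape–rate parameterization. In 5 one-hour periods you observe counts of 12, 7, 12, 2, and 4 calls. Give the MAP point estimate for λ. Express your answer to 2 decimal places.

λ̂_MAP = 6.50

Σxᵢ = 12+7+12+2+4 = 37, with n = 5.
Posterior ∝ λ^2e^(−1λ) · λ^37e^(−5λ) = λ^39e^(−6λ), i.e. Gamma(shape=40, rate=6).
The mode of a Gamma(a, b) with a ≥ 1 (shape–rate) is (a−1)/b = 39/6 ≈ 6.50.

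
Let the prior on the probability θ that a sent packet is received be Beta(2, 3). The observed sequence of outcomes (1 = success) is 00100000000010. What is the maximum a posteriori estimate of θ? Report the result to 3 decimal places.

Prior: Beta(2, 3).
Data: 2 successes in 14 trials (from the sequence). The binomial likelihood contributes θ^2(1−θ)^12, so the posterior is Beta(2+2, 3+12) = Beta(4, 15).
For Beta(a, b) with a, b > 1 the mode is (a−1)/(a+b−2) = 3/17 ≈ 0.176.

θ̂_MAP = 0.176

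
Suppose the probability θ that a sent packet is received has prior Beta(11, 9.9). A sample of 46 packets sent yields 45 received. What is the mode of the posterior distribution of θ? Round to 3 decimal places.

Prior: Beta(11, 9.9).
Data: 45 successes in 46 trials. The binomial likelihood contributes θ^45(1−θ)^1, so the posterior is Beta(11+45, 9.9+1) = Beta(56, 10.9).
For Beta(a, b) with a, b > 1 the mode is (a−1)/(a+b−2) = 55/64.9 ≈ 0.847.

θ̂_MAP = 0.847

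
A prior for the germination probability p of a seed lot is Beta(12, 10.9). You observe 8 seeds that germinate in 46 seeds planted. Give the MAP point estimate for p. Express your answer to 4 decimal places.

p̂_MAP = 0.2840

Prior: Beta(12, 10.9).
Data: 8 successes in 46 trials. The binomial likelihood contributes p^8(1−p)^38, so the posterior is Beta(12+8, 10.9+38) = Beta(20, 48.9).
For Beta(a, b) with a, b > 1 the mode is (a−1)/(a+b−2) = 19/66.9 ≈ 0.2840.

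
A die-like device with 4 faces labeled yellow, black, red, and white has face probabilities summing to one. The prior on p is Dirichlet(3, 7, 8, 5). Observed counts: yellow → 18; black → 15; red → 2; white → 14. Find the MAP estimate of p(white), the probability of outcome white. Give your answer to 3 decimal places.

The posterior is Dirichlet(αᵢ + nᵢ) = Dirichlet(21, 22, 10, 19).
For a Dirichlet(a₁,…,a_K) with all aᵢ > 1, the mode has j-th component (aⱼ − 1)/(Σaᵢ − K).
Here Σaᵢ = 72 and K = 4, so p(white) = (19 − 1)/(72 − 4) = 18/68 ≈ 0.265.

MAP estimate of p(white) = 0.265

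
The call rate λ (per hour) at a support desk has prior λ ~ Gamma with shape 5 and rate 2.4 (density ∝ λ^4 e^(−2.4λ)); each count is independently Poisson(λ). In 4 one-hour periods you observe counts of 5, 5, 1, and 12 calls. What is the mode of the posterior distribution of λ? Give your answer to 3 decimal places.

Σxᵢ = 5+5+1+12 = 23, with n = 4.
Posterior ∝ λ^4e^(−2.4λ) · λ^23e^(−4λ) = λ^27e^(−6.4λ), i.e. Gamma(shape=28, rate=6.4).
The mode of a Gamma(a, b) with a ≥ 1 (shape–rate) is (a−1)/b = 27/6.4 ≈ 4.219.

λ̂_MAP = 4.219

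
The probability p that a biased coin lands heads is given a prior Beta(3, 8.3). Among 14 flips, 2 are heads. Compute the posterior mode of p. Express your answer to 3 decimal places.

p̂_MAP = 0.172

Prior: Beta(3, 8.3).
Data: 2 successes in 14 trials. The binomial likelihood contributes p^2(1−p)^12, so the posterior is Beta(3+2, 8.3+12) = Beta(5, 20.3).
For Beta(a, b) with a, b > 1 the mode is (a−1)/(a+b−2) = 4/23.3 ≈ 0.172.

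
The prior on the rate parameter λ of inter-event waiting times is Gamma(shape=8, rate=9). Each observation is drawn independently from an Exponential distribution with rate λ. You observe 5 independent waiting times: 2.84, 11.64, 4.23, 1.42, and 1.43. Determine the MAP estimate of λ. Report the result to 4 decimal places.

The Exponential(rate=λ) likelihood is ∝ λ^n e^(−λΣtᵢ). Here n = 5 and Σtᵢ = 2.84 + 11.64 + 4.23 + 1.42 + 1.43 = 21.56.
Posterior ∝ λ^7e^(−9λ) · λ^5e^(−21.56λ) = λ^12e^(−30.56λ), i.e. Gamma(13, 30.56).
Mode = (a−1)/b = 12/30.56 ≈ 0.3927.

λ̂_MAP = 0.3927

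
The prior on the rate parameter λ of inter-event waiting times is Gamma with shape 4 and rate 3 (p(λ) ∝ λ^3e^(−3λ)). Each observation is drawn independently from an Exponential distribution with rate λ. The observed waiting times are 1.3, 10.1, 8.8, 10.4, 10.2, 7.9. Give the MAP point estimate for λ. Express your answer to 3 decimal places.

The Exponential(rate=λ) likelihood is ∝ λ^n e^(−λΣtᵢ). Here n = 6 and Σtᵢ = 1.3 + 10.1 + 8.8 + 10.4 + 10.2 + 7.9 = 48.7.
Posterior ∝ λ^3e^(−3λ) · λ^6e^(−48.7λ) = λ^9e^(−51.7λ), i.e. Gamma(10, 51.7).
Mode = (a−1)/b = 9/51.7 ≈ 0.174.

λ̂_MAP = 0.174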